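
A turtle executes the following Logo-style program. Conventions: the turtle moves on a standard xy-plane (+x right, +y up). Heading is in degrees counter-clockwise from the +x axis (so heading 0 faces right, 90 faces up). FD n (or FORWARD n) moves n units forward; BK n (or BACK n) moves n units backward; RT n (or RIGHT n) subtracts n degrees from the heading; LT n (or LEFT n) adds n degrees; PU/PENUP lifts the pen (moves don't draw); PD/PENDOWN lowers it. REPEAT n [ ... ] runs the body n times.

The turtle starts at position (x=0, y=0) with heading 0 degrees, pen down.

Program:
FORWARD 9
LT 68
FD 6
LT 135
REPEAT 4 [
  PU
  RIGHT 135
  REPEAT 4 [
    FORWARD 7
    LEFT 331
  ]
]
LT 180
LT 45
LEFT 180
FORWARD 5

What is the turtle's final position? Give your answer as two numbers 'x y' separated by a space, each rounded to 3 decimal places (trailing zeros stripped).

Executing turtle program step by step:
Start: pos=(0,0), heading=0, pen down
FD 9: (0,0) -> (9,0) [heading=0, draw]
LT 68: heading 0 -> 68
FD 6: (9,0) -> (11.248,5.563) [heading=68, draw]
LT 135: heading 68 -> 203
REPEAT 4 [
  -- iteration 1/4 --
  PU: pen up
  RT 135: heading 203 -> 68
  REPEAT 4 [
    -- iteration 1/4 --
    FD 7: (11.248,5.563) -> (13.87,12.053) [heading=68, move]
    LT 331: heading 68 -> 39
    -- iteration 2/4 --
    FD 7: (13.87,12.053) -> (19.31,16.459) [heading=39, move]
    LT 331: heading 39 -> 10
    -- iteration 3/4 --
    FD 7: (19.31,16.459) -> (26.204,17.674) [heading=10, move]
    LT 331: heading 10 -> 341
    -- iteration 4/4 --
    FD 7: (26.204,17.674) -> (32.822,15.395) [heading=341, move]
    LT 331: heading 341 -> 312
  ]
  -- iteration 2/4 --
  PU: pen up
  RT 135: heading 312 -> 177
  REPEAT 4 [
    -- iteration 1/4 --
    FD 7: (32.822,15.395) -> (25.832,15.762) [heading=177, move]
    LT 331: heading 177 -> 148
    -- iteration 2/4 --
    FD 7: (25.832,15.762) -> (19.895,19.471) [heading=148, move]
    LT 331: heading 148 -> 119
    -- iteration 3/4 --
    FD 7: (19.895,19.471) -> (16.502,25.593) [heading=119, move]
    LT 331: heading 119 -> 90
    -- iteration 4/4 --
    FD 7: (16.502,25.593) -> (16.502,32.593) [heading=90, move]
    LT 331: heading 90 -> 61
  ]
  -- iteration 3/4 --
  PU: pen up
  RT 135: heading 61 -> 286
  REPEAT 4 [
    -- iteration 1/4 --
    FD 7: (16.502,32.593) -> (18.431,25.864) [heading=286, move]
    LT 331: heading 286 -> 257
    -- iteration 2/4 --
    FD 7: (18.431,25.864) -> (16.857,19.044) [heading=257, move]
    LT 331: heading 257 -> 228
    -- iteration 3/4 --
    FD 7: (16.857,19.044) -> (12.173,13.842) [heading=228, move]
    LT 331: heading 228 -> 199
    -- iteration 4/4 --
    FD 7: (12.173,13.842) -> (5.554,11.563) [heading=199, move]
    LT 331: heading 199 -> 170
  ]
  -- iteration 4/4 --
  PU: pen up
  RT 135: heading 170 -> 35
  REPEAT 4 [
    -- iteration 1/4 --
    FD 7: (5.554,11.563) -> (11.288,15.578) [heading=35, move]
    LT 331: heading 35 -> 6
    -- iteration 2/4 --
    FD 7: (11.288,15.578) -> (18.25,16.31) [heading=6, move]
    LT 331: heading 6 -> 337
    -- iteration 3/4 --
    FD 7: (18.25,16.31) -> (24.693,13.575) [heading=337, move]
    LT 331: heading 337 -> 308
    -- iteration 4/4 --
    FD 7: (24.693,13.575) -> (29.003,8.058) [heading=308, move]
    LT 331: heading 308 -> 279
  ]
]
LT 180: heading 279 -> 99
LT 45: heading 99 -> 144
LT 180: heading 144 -> 324
FD 5: (29.003,8.058) -> (33.048,5.12) [heading=324, move]
Final: pos=(33.048,5.12), heading=324, 2 segment(s) drawn

Answer: 33.048 5.12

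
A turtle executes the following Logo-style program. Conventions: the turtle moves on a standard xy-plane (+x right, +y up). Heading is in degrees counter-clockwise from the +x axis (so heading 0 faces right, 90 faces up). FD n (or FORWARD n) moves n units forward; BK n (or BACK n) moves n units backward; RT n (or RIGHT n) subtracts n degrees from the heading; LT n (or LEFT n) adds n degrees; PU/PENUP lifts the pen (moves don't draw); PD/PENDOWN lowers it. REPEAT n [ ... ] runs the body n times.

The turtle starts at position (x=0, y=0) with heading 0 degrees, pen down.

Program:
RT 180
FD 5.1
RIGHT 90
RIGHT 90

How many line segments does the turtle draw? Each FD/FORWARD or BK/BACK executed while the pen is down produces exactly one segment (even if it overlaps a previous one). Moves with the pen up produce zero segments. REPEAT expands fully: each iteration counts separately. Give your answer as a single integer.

Answer: 1

Derivation:
Executing turtle program step by step:
Start: pos=(0,0), heading=0, pen down
RT 180: heading 0 -> 180
FD 5.1: (0,0) -> (-5.1,0) [heading=180, draw]
RT 90: heading 180 -> 90
RT 90: heading 90 -> 0
Final: pos=(-5.1,0), heading=0, 1 segment(s) drawn
Segments drawn: 1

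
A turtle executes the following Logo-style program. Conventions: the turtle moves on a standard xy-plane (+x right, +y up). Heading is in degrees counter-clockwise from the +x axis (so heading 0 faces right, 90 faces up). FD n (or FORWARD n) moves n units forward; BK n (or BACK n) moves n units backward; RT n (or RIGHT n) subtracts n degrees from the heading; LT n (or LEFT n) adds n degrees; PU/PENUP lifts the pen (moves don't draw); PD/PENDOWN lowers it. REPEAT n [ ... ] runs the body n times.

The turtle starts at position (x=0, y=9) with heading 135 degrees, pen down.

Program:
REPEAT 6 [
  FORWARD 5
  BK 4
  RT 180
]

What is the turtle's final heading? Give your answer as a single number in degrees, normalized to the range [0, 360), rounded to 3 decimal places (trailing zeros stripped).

Answer: 135

Derivation:
Executing turtle program step by step:
Start: pos=(0,9), heading=135, pen down
REPEAT 6 [
  -- iteration 1/6 --
  FD 5: (0,9) -> (-3.536,12.536) [heading=135, draw]
  BK 4: (-3.536,12.536) -> (-0.707,9.707) [heading=135, draw]
  RT 180: heading 135 -> 315
  -- iteration 2/6 --
  FD 5: (-0.707,9.707) -> (2.828,6.172) [heading=315, draw]
  BK 4: (2.828,6.172) -> (0,9) [heading=315, draw]
  RT 180: heading 315 -> 135
  -- iteration 3/6 --
  FD 5: (0,9) -> (-3.536,12.536) [heading=135, draw]
  BK 4: (-3.536,12.536) -> (-0.707,9.707) [heading=135, draw]
  RT 180: heading 135 -> 315
  -- iteration 4/6 --
  FD 5: (-0.707,9.707) -> (2.828,6.172) [heading=315, draw]
  BK 4: (2.828,6.172) -> (0,9) [heading=315, draw]
  RT 180: heading 315 -> 135
  -- iteration 5/6 --
  FD 5: (0,9) -> (-3.536,12.536) [heading=135, draw]
  BK 4: (-3.536,12.536) -> (-0.707,9.707) [heading=135, draw]
  RT 180: heading 135 -> 315
  -- iteration 6/6 --
  FD 5: (-0.707,9.707) -> (2.828,6.172) [heading=315, draw]
  BK 4: (2.828,6.172) -> (0,9) [heading=315, draw]
  RT 180: heading 315 -> 135
]
Final: pos=(0,9), heading=135, 12 segment(s) drawn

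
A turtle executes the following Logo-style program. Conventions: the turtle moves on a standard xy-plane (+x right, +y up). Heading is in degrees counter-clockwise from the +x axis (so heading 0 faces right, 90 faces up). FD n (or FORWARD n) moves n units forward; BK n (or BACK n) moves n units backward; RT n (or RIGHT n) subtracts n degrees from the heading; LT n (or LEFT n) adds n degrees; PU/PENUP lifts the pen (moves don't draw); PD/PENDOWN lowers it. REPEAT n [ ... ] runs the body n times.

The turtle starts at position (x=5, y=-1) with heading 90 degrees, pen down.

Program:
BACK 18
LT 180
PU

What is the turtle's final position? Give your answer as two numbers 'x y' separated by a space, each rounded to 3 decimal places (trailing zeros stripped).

Executing turtle program step by step:
Start: pos=(5,-1), heading=90, pen down
BK 18: (5,-1) -> (5,-19) [heading=90, draw]
LT 180: heading 90 -> 270
PU: pen up
Final: pos=(5,-19), heading=270, 1 segment(s) drawn

Answer: 5 -19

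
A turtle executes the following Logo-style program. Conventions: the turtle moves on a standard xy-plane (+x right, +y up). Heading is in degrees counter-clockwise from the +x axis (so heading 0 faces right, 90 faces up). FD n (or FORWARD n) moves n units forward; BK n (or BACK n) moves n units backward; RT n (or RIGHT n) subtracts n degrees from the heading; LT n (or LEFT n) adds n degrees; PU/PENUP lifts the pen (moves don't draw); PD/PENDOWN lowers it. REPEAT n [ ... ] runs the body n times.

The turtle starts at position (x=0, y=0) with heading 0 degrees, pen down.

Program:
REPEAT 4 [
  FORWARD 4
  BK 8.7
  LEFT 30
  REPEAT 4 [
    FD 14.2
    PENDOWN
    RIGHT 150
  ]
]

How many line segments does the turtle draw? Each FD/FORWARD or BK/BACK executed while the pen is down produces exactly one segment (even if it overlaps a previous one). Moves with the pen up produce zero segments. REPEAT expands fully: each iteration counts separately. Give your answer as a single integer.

Executing turtle program step by step:
Start: pos=(0,0), heading=0, pen down
REPEAT 4 [
  -- iteration 1/4 --
  FD 4: (0,0) -> (4,0) [heading=0, draw]
  BK 8.7: (4,0) -> (-4.7,0) [heading=0, draw]
  LT 30: heading 0 -> 30
  REPEAT 4 [
    -- iteration 1/4 --
    FD 14.2: (-4.7,0) -> (7.598,7.1) [heading=30, draw]
    PD: pen down
    RT 150: heading 30 -> 240
    -- iteration 2/4 --
    FD 14.2: (7.598,7.1) -> (0.498,-5.198) [heading=240, draw]
    PD: pen down
    RT 150: heading 240 -> 90
    -- iteration 3/4 --
    FD 14.2: (0.498,-5.198) -> (0.498,9.002) [heading=90, draw]
    PD: pen down
    RT 150: heading 90 -> 300
    -- iteration 4/4 --
    FD 14.2: (0.498,9.002) -> (7.598,-3.295) [heading=300, draw]
    PD: pen down
    RT 150: heading 300 -> 150
  ]
  -- iteration 2/4 --
  FD 4: (7.598,-3.295) -> (4.133,-1.295) [heading=150, draw]
  BK 8.7: (4.133,-1.295) -> (11.668,-5.645) [heading=150, draw]
  LT 30: heading 150 -> 180
  REPEAT 4 [
    -- iteration 1/4 --
    FD 14.2: (11.668,-5.645) -> (-2.532,-5.645) [heading=180, draw]
    PD: pen down
    RT 150: heading 180 -> 30
    -- iteration 2/4 --
    FD 14.2: (-2.532,-5.645) -> (9.765,1.455) [heading=30, draw]
    PD: pen down
    RT 150: heading 30 -> 240
    -- iteration 3/4 --
    FD 14.2: (9.765,1.455) -> (2.665,-10.843) [heading=240, draw]
    PD: pen down
    RT 150: heading 240 -> 90
    -- iteration 4/4 --
    FD 14.2: (2.665,-10.843) -> (2.665,3.357) [heading=90, draw]
    PD: pen down
    RT 150: heading 90 -> 300
  ]
  -- iteration 3/4 --
  FD 4: (2.665,3.357) -> (4.665,-0.107) [heading=300, draw]
  BK 8.7: (4.665,-0.107) -> (0.315,7.428) [heading=300, draw]
  LT 30: heading 300 -> 330
  REPEAT 4 [
    -- iteration 1/4 --
    FD 14.2: (0.315,7.428) -> (12.613,0.328) [heading=330, draw]
    PD: pen down
    RT 150: heading 330 -> 180
    -- iteration 2/4 --
    FD 14.2: (12.613,0.328) -> (-1.587,0.328) [heading=180, draw]
    PD: pen down
    RT 150: heading 180 -> 30
    -- iteration 3/4 --
    FD 14.2: (-1.587,0.328) -> (10.711,7.428) [heading=30, draw]
    PD: pen down
    RT 150: heading 30 -> 240
    -- iteration 4/4 --
    FD 14.2: (10.711,7.428) -> (3.611,-4.87) [heading=240, draw]
    PD: pen down
    RT 150: heading 240 -> 90
  ]
  -- iteration 4/4 --
  FD 4: (3.611,-4.87) -> (3.611,-0.87) [heading=90, draw]
  BK 8.7: (3.611,-0.87) -> (3.611,-9.57) [heading=90, draw]
  LT 30: heading 90 -> 120
  REPEAT 4 [
    -- iteration 1/4 --
    FD 14.2: (3.611,-9.57) -> (-3.489,2.728) [heading=120, draw]
    PD: pen down
    RT 150: heading 120 -> 330
    -- iteration 2/4 --
    FD 14.2: (-3.489,2.728) -> (8.808,-4.372) [heading=330, draw]
    PD: pen down
    RT 150: heading 330 -> 180
    -- iteration 3/4 --
    FD 14.2: (8.808,-4.372) -> (-5.392,-4.372) [heading=180, draw]
    PD: pen down
    RT 150: heading 180 -> 30
    -- iteration 4/4 --
    FD 14.2: (-5.392,-4.372) -> (6.906,2.728) [heading=30, draw]
    PD: pen down
    RT 150: heading 30 -> 240
  ]
]
Final: pos=(6.906,2.728), heading=240, 24 segment(s) drawn
Segments drawn: 24

Answer: 24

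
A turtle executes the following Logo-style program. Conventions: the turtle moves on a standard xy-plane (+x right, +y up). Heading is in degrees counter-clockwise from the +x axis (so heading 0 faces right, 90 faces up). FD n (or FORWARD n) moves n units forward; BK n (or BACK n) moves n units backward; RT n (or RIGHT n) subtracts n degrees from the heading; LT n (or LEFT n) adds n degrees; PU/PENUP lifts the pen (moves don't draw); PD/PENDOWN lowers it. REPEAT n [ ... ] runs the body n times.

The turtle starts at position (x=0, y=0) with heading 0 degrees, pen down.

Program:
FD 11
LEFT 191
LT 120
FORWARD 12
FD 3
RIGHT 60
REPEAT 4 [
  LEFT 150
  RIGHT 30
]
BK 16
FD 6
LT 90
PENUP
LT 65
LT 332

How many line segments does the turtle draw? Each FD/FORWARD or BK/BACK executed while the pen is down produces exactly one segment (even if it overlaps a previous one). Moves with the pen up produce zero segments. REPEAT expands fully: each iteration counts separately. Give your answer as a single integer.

Answer: 5

Derivation:
Executing turtle program step by step:
Start: pos=(0,0), heading=0, pen down
FD 11: (0,0) -> (11,0) [heading=0, draw]
LT 191: heading 0 -> 191
LT 120: heading 191 -> 311
FD 12: (11,0) -> (18.873,-9.057) [heading=311, draw]
FD 3: (18.873,-9.057) -> (20.841,-11.321) [heading=311, draw]
RT 60: heading 311 -> 251
REPEAT 4 [
  -- iteration 1/4 --
  LT 150: heading 251 -> 41
  RT 30: heading 41 -> 11
  -- iteration 2/4 --
  LT 150: heading 11 -> 161
  RT 30: heading 161 -> 131
  -- iteration 3/4 --
  LT 150: heading 131 -> 281
  RT 30: heading 281 -> 251
  -- iteration 4/4 --
  LT 150: heading 251 -> 41
  RT 30: heading 41 -> 11
]
BK 16: (20.841,-11.321) -> (5.135,-14.374) [heading=11, draw]
FD 6: (5.135,-14.374) -> (11.025,-13.229) [heading=11, draw]
LT 90: heading 11 -> 101
PU: pen up
LT 65: heading 101 -> 166
LT 332: heading 166 -> 138
Final: pos=(11.025,-13.229), heading=138, 5 segment(s) drawn
Segments drawn: 5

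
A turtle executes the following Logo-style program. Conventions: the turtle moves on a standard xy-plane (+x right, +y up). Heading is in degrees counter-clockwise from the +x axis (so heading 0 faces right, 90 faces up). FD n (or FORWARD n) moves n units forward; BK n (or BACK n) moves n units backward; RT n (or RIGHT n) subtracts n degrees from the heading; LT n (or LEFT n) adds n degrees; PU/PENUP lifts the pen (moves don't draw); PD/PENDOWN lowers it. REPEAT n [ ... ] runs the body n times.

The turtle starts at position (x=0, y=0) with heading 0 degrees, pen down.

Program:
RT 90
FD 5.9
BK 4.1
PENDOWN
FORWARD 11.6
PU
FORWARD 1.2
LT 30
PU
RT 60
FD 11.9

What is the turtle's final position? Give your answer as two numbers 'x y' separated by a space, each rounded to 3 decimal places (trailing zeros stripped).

Answer: -5.95 -24.906

Derivation:
Executing turtle program step by step:
Start: pos=(0,0), heading=0, pen down
RT 90: heading 0 -> 270
FD 5.9: (0,0) -> (0,-5.9) [heading=270, draw]
BK 4.1: (0,-5.9) -> (0,-1.8) [heading=270, draw]
PD: pen down
FD 11.6: (0,-1.8) -> (0,-13.4) [heading=270, draw]
PU: pen up
FD 1.2: (0,-13.4) -> (0,-14.6) [heading=270, move]
LT 30: heading 270 -> 300
PU: pen up
RT 60: heading 300 -> 240
FD 11.9: (0,-14.6) -> (-5.95,-24.906) [heading=240, move]
Final: pos=(-5.95,-24.906), heading=240, 3 segment(s) drawn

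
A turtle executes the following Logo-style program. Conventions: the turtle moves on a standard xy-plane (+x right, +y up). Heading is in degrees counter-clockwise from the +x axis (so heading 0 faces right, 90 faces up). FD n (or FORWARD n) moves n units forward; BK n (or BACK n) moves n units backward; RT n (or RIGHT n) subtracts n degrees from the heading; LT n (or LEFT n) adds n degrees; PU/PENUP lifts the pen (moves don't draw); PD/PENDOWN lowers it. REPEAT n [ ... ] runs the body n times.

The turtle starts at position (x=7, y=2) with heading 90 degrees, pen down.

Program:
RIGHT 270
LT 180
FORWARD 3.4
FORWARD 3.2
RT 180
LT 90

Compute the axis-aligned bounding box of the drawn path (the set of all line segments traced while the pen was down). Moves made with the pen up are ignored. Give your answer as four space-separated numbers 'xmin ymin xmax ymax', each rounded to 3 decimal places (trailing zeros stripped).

Answer: 7 2 13.6 2

Derivation:
Executing turtle program step by step:
Start: pos=(7,2), heading=90, pen down
RT 270: heading 90 -> 180
LT 180: heading 180 -> 0
FD 3.4: (7,2) -> (10.4,2) [heading=0, draw]
FD 3.2: (10.4,2) -> (13.6,2) [heading=0, draw]
RT 180: heading 0 -> 180
LT 90: heading 180 -> 270
Final: pos=(13.6,2), heading=270, 2 segment(s) drawn

Segment endpoints: x in {7, 10.4, 13.6}, y in {2}
xmin=7, ymin=2, xmax=13.6, ymax=2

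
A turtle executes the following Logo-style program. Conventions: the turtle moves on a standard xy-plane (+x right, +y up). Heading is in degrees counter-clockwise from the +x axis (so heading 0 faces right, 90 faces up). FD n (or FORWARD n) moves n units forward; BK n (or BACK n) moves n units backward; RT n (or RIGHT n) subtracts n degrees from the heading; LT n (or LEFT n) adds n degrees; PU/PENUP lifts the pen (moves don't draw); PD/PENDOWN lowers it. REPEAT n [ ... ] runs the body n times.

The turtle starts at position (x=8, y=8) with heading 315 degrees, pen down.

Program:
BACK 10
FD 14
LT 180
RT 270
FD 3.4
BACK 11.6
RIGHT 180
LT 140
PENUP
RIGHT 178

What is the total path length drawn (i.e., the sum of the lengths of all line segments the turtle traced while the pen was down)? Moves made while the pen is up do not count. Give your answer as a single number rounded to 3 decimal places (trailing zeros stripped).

Answer: 39

Derivation:
Executing turtle program step by step:
Start: pos=(8,8), heading=315, pen down
BK 10: (8,8) -> (0.929,15.071) [heading=315, draw]
FD 14: (0.929,15.071) -> (10.828,5.172) [heading=315, draw]
LT 180: heading 315 -> 135
RT 270: heading 135 -> 225
FD 3.4: (10.828,5.172) -> (8.424,2.767) [heading=225, draw]
BK 11.6: (8.424,2.767) -> (16.627,10.97) [heading=225, draw]
RT 180: heading 225 -> 45
LT 140: heading 45 -> 185
PU: pen up
RT 178: heading 185 -> 7
Final: pos=(16.627,10.97), heading=7, 4 segment(s) drawn

Segment lengths:
  seg 1: (8,8) -> (0.929,15.071), length = 10
  seg 2: (0.929,15.071) -> (10.828,5.172), length = 14
  seg 3: (10.828,5.172) -> (8.424,2.767), length = 3.4
  seg 4: (8.424,2.767) -> (16.627,10.97), length = 11.6
Total = 39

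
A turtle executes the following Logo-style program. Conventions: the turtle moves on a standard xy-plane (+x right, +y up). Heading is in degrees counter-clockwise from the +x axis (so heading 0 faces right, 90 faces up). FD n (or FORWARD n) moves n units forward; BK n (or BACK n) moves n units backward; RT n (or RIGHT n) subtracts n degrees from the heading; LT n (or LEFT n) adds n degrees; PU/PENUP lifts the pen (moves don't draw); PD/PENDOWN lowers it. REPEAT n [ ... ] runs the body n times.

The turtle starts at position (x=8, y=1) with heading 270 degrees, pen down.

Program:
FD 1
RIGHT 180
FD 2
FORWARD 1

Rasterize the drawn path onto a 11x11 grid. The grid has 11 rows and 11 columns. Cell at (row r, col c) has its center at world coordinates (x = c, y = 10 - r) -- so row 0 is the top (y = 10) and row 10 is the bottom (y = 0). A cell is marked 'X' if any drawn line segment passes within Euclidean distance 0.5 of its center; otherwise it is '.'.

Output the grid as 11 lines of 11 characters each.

Segment 0: (8,1) -> (8,0)
Segment 1: (8,0) -> (8,2)
Segment 2: (8,2) -> (8,3)

Answer: ...........
...........
...........
...........
...........
...........
...........
........X..
........X..
........X..
........X..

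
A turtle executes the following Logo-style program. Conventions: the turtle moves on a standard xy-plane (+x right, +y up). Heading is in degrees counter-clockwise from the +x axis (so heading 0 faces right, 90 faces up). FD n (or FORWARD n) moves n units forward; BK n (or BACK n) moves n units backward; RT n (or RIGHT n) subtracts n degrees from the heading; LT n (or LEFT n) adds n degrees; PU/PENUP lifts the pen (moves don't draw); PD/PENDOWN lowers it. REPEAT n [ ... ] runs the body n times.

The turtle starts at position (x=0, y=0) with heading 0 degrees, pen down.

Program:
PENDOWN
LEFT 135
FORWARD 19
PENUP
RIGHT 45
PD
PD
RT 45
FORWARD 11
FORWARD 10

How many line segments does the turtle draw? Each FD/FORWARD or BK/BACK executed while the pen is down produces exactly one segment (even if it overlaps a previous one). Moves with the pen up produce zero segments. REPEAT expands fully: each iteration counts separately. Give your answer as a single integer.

Answer: 3

Derivation:
Executing turtle program step by step:
Start: pos=(0,0), heading=0, pen down
PD: pen down
LT 135: heading 0 -> 135
FD 19: (0,0) -> (-13.435,13.435) [heading=135, draw]
PU: pen up
RT 45: heading 135 -> 90
PD: pen down
PD: pen down
RT 45: heading 90 -> 45
FD 11: (-13.435,13.435) -> (-5.657,21.213) [heading=45, draw]
FD 10: (-5.657,21.213) -> (1.414,28.284) [heading=45, draw]
Final: pos=(1.414,28.284), heading=45, 3 segment(s) drawn
Segments drawn: 3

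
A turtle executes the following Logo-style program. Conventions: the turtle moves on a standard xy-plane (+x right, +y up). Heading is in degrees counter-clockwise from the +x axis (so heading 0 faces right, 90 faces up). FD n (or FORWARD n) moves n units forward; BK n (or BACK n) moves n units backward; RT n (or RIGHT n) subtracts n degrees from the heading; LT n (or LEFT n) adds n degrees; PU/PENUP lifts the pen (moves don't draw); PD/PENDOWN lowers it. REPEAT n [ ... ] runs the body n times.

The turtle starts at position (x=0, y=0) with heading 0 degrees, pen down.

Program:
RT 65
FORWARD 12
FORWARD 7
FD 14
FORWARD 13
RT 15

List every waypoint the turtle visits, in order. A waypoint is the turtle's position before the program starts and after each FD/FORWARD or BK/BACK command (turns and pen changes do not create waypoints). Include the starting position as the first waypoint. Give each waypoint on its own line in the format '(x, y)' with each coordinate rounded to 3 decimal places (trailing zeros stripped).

Answer: (0, 0)
(5.071, -10.876)
(8.03, -17.22)
(13.946, -29.908)
(19.44, -41.69)

Derivation:
Executing turtle program step by step:
Start: pos=(0,0), heading=0, pen down
RT 65: heading 0 -> 295
FD 12: (0,0) -> (5.071,-10.876) [heading=295, draw]
FD 7: (5.071,-10.876) -> (8.03,-17.22) [heading=295, draw]
FD 14: (8.03,-17.22) -> (13.946,-29.908) [heading=295, draw]
FD 13: (13.946,-29.908) -> (19.44,-41.69) [heading=295, draw]
RT 15: heading 295 -> 280
Final: pos=(19.44,-41.69), heading=280, 4 segment(s) drawn
Waypoints (5 total):
(0, 0)
(5.071, -10.876)
(8.03, -17.22)
(13.946, -29.908)
(19.44, -41.69)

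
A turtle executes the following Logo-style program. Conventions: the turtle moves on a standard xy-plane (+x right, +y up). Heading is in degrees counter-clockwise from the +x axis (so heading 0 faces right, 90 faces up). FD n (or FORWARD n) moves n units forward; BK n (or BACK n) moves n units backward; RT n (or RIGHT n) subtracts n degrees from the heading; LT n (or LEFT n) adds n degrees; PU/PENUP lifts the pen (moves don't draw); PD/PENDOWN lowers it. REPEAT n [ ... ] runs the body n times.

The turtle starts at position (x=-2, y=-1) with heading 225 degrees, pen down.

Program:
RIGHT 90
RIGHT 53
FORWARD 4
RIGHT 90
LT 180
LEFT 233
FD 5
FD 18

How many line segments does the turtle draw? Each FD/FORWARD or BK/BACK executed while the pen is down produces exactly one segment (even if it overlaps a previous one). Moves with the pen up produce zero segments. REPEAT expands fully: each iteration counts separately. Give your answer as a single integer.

Executing turtle program step by step:
Start: pos=(-2,-1), heading=225, pen down
RT 90: heading 225 -> 135
RT 53: heading 135 -> 82
FD 4: (-2,-1) -> (-1.443,2.961) [heading=82, draw]
RT 90: heading 82 -> 352
LT 180: heading 352 -> 172
LT 233: heading 172 -> 45
FD 5: (-1.443,2.961) -> (2.092,6.497) [heading=45, draw]
FD 18: (2.092,6.497) -> (14.82,19.225) [heading=45, draw]
Final: pos=(14.82,19.225), heading=45, 3 segment(s) drawn
Segments drawn: 3

Answer: 3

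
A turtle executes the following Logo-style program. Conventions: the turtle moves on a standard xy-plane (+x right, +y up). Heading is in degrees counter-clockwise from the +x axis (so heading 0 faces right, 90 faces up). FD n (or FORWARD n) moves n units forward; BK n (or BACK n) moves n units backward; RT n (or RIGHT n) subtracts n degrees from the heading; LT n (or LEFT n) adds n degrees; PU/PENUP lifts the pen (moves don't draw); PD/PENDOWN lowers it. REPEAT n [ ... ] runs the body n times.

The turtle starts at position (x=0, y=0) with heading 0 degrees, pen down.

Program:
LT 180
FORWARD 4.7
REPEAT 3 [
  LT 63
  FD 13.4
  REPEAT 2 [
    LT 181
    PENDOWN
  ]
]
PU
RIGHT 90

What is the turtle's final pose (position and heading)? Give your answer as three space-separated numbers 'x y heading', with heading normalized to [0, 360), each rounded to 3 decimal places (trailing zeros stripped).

Executing turtle program step by step:
Start: pos=(0,0), heading=0, pen down
LT 180: heading 0 -> 180
FD 4.7: (0,0) -> (-4.7,0) [heading=180, draw]
REPEAT 3 [
  -- iteration 1/3 --
  LT 63: heading 180 -> 243
  FD 13.4: (-4.7,0) -> (-10.783,-11.939) [heading=243, draw]
  REPEAT 2 [
    -- iteration 1/2 --
    LT 181: heading 243 -> 64
    PD: pen down
    -- iteration 2/2 --
    LT 181: heading 64 -> 245
    PD: pen down
  ]
  -- iteration 2/3 --
  LT 63: heading 245 -> 308
  FD 13.4: (-10.783,-11.939) -> (-2.534,-22.499) [heading=308, draw]
  REPEAT 2 [
    -- iteration 1/2 --
    LT 181: heading 308 -> 129
    PD: pen down
    -- iteration 2/2 --
    LT 181: heading 129 -> 310
    PD: pen down
  ]
  -- iteration 3/3 --
  LT 63: heading 310 -> 13
  FD 13.4: (-2.534,-22.499) -> (10.523,-19.484) [heading=13, draw]
  REPEAT 2 [
    -- iteration 1/2 --
    LT 181: heading 13 -> 194
    PD: pen down
    -- iteration 2/2 --
    LT 181: heading 194 -> 15
    PD: pen down
  ]
]
PU: pen up
RT 90: heading 15 -> 285
Final: pos=(10.523,-19.484), heading=285, 4 segment(s) drawn

Answer: 10.523 -19.484 285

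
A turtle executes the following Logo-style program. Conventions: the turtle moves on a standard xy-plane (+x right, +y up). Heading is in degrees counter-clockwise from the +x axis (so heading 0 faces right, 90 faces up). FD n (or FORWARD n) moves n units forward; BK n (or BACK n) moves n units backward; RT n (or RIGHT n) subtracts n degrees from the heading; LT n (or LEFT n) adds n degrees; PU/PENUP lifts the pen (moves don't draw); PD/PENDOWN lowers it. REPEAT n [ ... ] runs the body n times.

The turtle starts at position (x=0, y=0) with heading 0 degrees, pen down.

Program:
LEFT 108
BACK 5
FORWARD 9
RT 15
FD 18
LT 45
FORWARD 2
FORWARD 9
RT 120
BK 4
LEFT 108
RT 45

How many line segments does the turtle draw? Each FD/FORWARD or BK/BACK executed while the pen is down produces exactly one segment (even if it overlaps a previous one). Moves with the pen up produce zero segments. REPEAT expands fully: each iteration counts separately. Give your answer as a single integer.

Answer: 6

Derivation:
Executing turtle program step by step:
Start: pos=(0,0), heading=0, pen down
LT 108: heading 0 -> 108
BK 5: (0,0) -> (1.545,-4.755) [heading=108, draw]
FD 9: (1.545,-4.755) -> (-1.236,3.804) [heading=108, draw]
RT 15: heading 108 -> 93
FD 18: (-1.236,3.804) -> (-2.178,21.78) [heading=93, draw]
LT 45: heading 93 -> 138
FD 2: (-2.178,21.78) -> (-3.664,23.118) [heading=138, draw]
FD 9: (-3.664,23.118) -> (-10.353,29.14) [heading=138, draw]
RT 120: heading 138 -> 18
BK 4: (-10.353,29.14) -> (-14.157,27.904) [heading=18, draw]
LT 108: heading 18 -> 126
RT 45: heading 126 -> 81
Final: pos=(-14.157,27.904), heading=81, 6 segment(s) drawn
Segments drawn: 6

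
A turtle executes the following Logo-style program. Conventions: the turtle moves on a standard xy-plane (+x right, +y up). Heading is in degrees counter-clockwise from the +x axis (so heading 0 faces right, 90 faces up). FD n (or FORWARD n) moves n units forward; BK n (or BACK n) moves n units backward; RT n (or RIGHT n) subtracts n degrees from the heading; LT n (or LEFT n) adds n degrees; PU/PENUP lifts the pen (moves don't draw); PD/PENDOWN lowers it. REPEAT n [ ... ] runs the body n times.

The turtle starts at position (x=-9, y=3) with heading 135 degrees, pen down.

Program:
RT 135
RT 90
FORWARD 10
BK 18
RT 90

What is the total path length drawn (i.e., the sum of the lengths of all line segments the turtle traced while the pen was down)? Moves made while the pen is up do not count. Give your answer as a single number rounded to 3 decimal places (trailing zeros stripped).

Executing turtle program step by step:
Start: pos=(-9,3), heading=135, pen down
RT 135: heading 135 -> 0
RT 90: heading 0 -> 270
FD 10: (-9,3) -> (-9,-7) [heading=270, draw]
BK 18: (-9,-7) -> (-9,11) [heading=270, draw]
RT 90: heading 270 -> 180
Final: pos=(-9,11), heading=180, 2 segment(s) drawn

Segment lengths:
  seg 1: (-9,3) -> (-9,-7), length = 10
  seg 2: (-9,-7) -> (-9,11), length = 18
Total = 28

Answer: 28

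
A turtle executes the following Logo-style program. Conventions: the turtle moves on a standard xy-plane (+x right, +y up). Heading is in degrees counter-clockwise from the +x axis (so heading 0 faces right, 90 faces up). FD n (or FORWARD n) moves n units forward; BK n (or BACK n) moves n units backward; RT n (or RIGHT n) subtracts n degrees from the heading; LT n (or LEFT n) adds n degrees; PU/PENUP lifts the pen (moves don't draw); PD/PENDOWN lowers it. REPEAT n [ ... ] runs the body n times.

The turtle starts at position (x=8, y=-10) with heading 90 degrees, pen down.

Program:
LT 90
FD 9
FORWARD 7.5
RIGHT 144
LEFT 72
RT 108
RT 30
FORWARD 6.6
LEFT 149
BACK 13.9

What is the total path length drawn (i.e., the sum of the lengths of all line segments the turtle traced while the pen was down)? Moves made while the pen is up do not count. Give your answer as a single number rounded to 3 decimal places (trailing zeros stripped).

Answer: 37

Derivation:
Executing turtle program step by step:
Start: pos=(8,-10), heading=90, pen down
LT 90: heading 90 -> 180
FD 9: (8,-10) -> (-1,-10) [heading=180, draw]
FD 7.5: (-1,-10) -> (-8.5,-10) [heading=180, draw]
RT 144: heading 180 -> 36
LT 72: heading 36 -> 108
RT 108: heading 108 -> 0
RT 30: heading 0 -> 330
FD 6.6: (-8.5,-10) -> (-2.784,-13.3) [heading=330, draw]
LT 149: heading 330 -> 119
BK 13.9: (-2.784,-13.3) -> (3.955,-25.457) [heading=119, draw]
Final: pos=(3.955,-25.457), heading=119, 4 segment(s) drawn

Segment lengths:
  seg 1: (8,-10) -> (-1,-10), length = 9
  seg 2: (-1,-10) -> (-8.5,-10), length = 7.5
  seg 3: (-8.5,-10) -> (-2.784,-13.3), length = 6.6
  seg 4: (-2.784,-13.3) -> (3.955,-25.457), length = 13.9
Total = 37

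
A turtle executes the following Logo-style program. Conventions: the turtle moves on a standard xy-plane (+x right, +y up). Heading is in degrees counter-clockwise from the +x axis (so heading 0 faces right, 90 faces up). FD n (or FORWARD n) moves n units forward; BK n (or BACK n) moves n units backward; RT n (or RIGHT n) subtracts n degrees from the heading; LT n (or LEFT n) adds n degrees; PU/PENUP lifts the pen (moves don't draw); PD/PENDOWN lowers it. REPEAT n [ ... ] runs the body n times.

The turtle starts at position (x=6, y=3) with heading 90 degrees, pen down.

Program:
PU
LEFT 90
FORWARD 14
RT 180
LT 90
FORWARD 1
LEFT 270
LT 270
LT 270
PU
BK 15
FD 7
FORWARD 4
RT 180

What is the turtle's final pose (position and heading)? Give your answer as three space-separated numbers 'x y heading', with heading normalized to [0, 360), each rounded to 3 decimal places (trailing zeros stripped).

Executing turtle program step by step:
Start: pos=(6,3), heading=90, pen down
PU: pen up
LT 90: heading 90 -> 180
FD 14: (6,3) -> (-8,3) [heading=180, move]
RT 180: heading 180 -> 0
LT 90: heading 0 -> 90
FD 1: (-8,3) -> (-8,4) [heading=90, move]
LT 270: heading 90 -> 0
LT 270: heading 0 -> 270
LT 270: heading 270 -> 180
PU: pen up
BK 15: (-8,4) -> (7,4) [heading=180, move]
FD 7: (7,4) -> (0,4) [heading=180, move]
FD 4: (0,4) -> (-4,4) [heading=180, move]
RT 180: heading 180 -> 0
Final: pos=(-4,4), heading=0, 0 segment(s) drawn

Answer: -4 4 0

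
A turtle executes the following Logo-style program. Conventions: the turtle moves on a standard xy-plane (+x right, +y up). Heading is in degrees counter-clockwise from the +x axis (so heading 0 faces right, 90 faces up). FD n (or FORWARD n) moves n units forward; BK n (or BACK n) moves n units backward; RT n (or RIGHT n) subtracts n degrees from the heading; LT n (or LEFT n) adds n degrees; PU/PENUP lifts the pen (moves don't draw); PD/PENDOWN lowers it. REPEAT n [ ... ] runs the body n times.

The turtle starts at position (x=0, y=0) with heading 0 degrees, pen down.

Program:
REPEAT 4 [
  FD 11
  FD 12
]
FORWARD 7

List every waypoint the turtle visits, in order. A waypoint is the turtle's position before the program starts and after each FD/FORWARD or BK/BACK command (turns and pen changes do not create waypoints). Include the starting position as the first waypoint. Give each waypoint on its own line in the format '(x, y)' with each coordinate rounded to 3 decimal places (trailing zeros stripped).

Answer: (0, 0)
(11, 0)
(23, 0)
(34, 0)
(46, 0)
(57, 0)
(69, 0)
(80, 0)
(92, 0)
(99, 0)

Derivation:
Executing turtle program step by step:
Start: pos=(0,0), heading=0, pen down
REPEAT 4 [
  -- iteration 1/4 --
  FD 11: (0,0) -> (11,0) [heading=0, draw]
  FD 12: (11,0) -> (23,0) [heading=0, draw]
  -- iteration 2/4 --
  FD 11: (23,0) -> (34,0) [heading=0, draw]
  FD 12: (34,0) -> (46,0) [heading=0, draw]
  -- iteration 3/4 --
  FD 11: (46,0) -> (57,0) [heading=0, draw]
  FD 12: (57,0) -> (69,0) [heading=0, draw]
  -- iteration 4/4 --
  FD 11: (69,0) -> (80,0) [heading=0, draw]
  FD 12: (80,0) -> (92,0) [heading=0, draw]
]
FD 7: (92,0) -> (99,0) [heading=0, draw]
Final: pos=(99,0), heading=0, 9 segment(s) drawn
Waypoints (10 total):
(0, 0)
(11, 0)
(23, 0)
(34, 0)
(46, 0)
(57, 0)
(69, 0)
(80, 0)
(92, 0)
(99, 0)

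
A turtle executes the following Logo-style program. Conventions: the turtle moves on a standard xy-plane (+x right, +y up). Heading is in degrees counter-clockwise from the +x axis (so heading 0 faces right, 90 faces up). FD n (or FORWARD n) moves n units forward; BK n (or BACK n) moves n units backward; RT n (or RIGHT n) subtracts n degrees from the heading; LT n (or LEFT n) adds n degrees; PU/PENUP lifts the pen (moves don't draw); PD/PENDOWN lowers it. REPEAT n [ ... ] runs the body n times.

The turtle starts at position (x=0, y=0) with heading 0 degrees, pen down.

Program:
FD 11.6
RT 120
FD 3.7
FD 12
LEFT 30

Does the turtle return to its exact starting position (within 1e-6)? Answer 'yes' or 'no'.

Executing turtle program step by step:
Start: pos=(0,0), heading=0, pen down
FD 11.6: (0,0) -> (11.6,0) [heading=0, draw]
RT 120: heading 0 -> 240
FD 3.7: (11.6,0) -> (9.75,-3.204) [heading=240, draw]
FD 12: (9.75,-3.204) -> (3.75,-13.597) [heading=240, draw]
LT 30: heading 240 -> 270
Final: pos=(3.75,-13.597), heading=270, 3 segment(s) drawn

Start position: (0, 0)
Final position: (3.75, -13.597)
Distance = 14.104; >= 1e-6 -> NOT closed

Answer: no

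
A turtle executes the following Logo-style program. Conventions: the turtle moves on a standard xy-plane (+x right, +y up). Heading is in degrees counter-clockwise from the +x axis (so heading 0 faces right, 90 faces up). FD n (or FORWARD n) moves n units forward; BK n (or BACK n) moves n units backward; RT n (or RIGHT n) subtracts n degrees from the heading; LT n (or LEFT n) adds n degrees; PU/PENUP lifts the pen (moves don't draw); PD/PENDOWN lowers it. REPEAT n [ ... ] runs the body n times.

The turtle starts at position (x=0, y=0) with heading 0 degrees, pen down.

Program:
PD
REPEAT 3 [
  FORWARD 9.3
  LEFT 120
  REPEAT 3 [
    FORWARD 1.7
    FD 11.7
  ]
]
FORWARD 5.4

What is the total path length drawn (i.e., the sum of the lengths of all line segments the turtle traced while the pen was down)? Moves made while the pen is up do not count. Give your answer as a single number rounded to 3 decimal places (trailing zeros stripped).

Answer: 153.9

Derivation:
Executing turtle program step by step:
Start: pos=(0,0), heading=0, pen down
PD: pen down
REPEAT 3 [
  -- iteration 1/3 --
  FD 9.3: (0,0) -> (9.3,0) [heading=0, draw]
  LT 120: heading 0 -> 120
  REPEAT 3 [
    -- iteration 1/3 --
    FD 1.7: (9.3,0) -> (8.45,1.472) [heading=120, draw]
    FD 11.7: (8.45,1.472) -> (2.6,11.605) [heading=120, draw]
    -- iteration 2/3 --
    FD 1.7: (2.6,11.605) -> (1.75,13.077) [heading=120, draw]
    FD 11.7: (1.75,13.077) -> (-4.1,23.209) [heading=120, draw]
    -- iteration 3/3 --
    FD 1.7: (-4.1,23.209) -> (-4.95,24.682) [heading=120, draw]
    FD 11.7: (-4.95,24.682) -> (-10.8,34.814) [heading=120, draw]
  ]
  -- iteration 2/3 --
  FD 9.3: (-10.8,34.814) -> (-15.45,42.868) [heading=120, draw]
  LT 120: heading 120 -> 240
  REPEAT 3 [
    -- iteration 1/3 --
    FD 1.7: (-15.45,42.868) -> (-16.3,41.396) [heading=240, draw]
    FD 11.7: (-16.3,41.396) -> (-22.15,31.264) [heading=240, draw]
    -- iteration 2/3 --
    FD 1.7: (-22.15,31.264) -> (-23,29.791) [heading=240, draw]
    FD 11.7: (-23,29.791) -> (-28.85,19.659) [heading=240, draw]
    -- iteration 3/3 --
    FD 1.7: (-28.85,19.659) -> (-29.7,18.187) [heading=240, draw]
    FD 11.7: (-29.7,18.187) -> (-35.55,8.054) [heading=240, draw]
  ]
  -- iteration 3/3 --
  FD 9.3: (-35.55,8.054) -> (-40.2,0) [heading=240, draw]
  LT 120: heading 240 -> 0
  REPEAT 3 [
    -- iteration 1/3 --
    FD 1.7: (-40.2,0) -> (-38.5,0) [heading=0, draw]
    FD 11.7: (-38.5,0) -> (-26.8,0) [heading=0, draw]
    -- iteration 2/3 --
    FD 1.7: (-26.8,0) -> (-25.1,0) [heading=0, draw]
    FD 11.7: (-25.1,0) -> (-13.4,0) [heading=0, draw]
    -- iteration 3/3 --
    FD 1.7: (-13.4,0) -> (-11.7,0) [heading=0, draw]
    FD 11.7: (-11.7,0) -> (0,0) [heading=0, draw]
  ]
]
FD 5.4: (0,0) -> (5.4,0) [heading=0, draw]
Final: pos=(5.4,0), heading=0, 22 segment(s) drawn

Segment lengths:
  seg 1: (0,0) -> (9.3,0), length = 9.3
  seg 2: (9.3,0) -> (8.45,1.472), length = 1.7
  seg 3: (8.45,1.472) -> (2.6,11.605), length = 11.7
  seg 4: (2.6,11.605) -> (1.75,13.077), length = 1.7
  seg 5: (1.75,13.077) -> (-4.1,23.209), length = 11.7
  seg 6: (-4.1,23.209) -> (-4.95,24.682), length = 1.7
  seg 7: (-4.95,24.682) -> (-10.8,34.814), length = 11.7
  seg 8: (-10.8,34.814) -> (-15.45,42.868), length = 9.3
  seg 9: (-15.45,42.868) -> (-16.3,41.396), length = 1.7
  seg 10: (-16.3,41.396) -> (-22.15,31.264), length = 11.7
  seg 11: (-22.15,31.264) -> (-23,29.791), length = 1.7
  seg 12: (-23,29.791) -> (-28.85,19.659), length = 11.7
  seg 13: (-28.85,19.659) -> (-29.7,18.187), length = 1.7
  seg 14: (-29.7,18.187) -> (-35.55,8.054), length = 11.7
  seg 15: (-35.55,8.054) -> (-40.2,0), length = 9.3
  seg 16: (-40.2,0) -> (-38.5,0), length = 1.7
  seg 17: (-38.5,0) -> (-26.8,0), length = 11.7
  seg 18: (-26.8,0) -> (-25.1,0), length = 1.7
  seg 19: (-25.1,0) -> (-13.4,0), length = 11.7
  seg 20: (-13.4,0) -> (-11.7,0), length = 1.7
  seg 21: (-11.7,0) -> (0,0), length = 11.7
  seg 22: (0,0) -> (5.4,0), length = 5.4
Total = 153.9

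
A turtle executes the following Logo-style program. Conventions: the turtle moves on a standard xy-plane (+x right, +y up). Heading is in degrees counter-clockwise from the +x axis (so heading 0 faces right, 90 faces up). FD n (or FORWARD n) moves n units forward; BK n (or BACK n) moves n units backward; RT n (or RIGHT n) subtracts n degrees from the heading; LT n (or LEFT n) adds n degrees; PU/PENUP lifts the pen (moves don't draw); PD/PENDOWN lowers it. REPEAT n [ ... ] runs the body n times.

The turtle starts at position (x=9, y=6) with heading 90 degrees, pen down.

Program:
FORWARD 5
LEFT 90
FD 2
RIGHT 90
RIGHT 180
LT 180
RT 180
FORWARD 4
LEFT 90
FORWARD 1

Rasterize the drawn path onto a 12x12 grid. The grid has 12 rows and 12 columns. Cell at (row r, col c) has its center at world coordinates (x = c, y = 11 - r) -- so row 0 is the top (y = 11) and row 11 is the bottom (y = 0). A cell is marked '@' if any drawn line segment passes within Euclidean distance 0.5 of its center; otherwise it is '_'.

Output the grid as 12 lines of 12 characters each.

Answer: _______@@@__
_______@_@__
_______@_@__
_______@_@__
_______@@@__
_________@__
____________
____________
____________
____________
____________
____________

Derivation:
Segment 0: (9,6) -> (9,11)
Segment 1: (9,11) -> (7,11)
Segment 2: (7,11) -> (7,7)
Segment 3: (7,7) -> (8,7)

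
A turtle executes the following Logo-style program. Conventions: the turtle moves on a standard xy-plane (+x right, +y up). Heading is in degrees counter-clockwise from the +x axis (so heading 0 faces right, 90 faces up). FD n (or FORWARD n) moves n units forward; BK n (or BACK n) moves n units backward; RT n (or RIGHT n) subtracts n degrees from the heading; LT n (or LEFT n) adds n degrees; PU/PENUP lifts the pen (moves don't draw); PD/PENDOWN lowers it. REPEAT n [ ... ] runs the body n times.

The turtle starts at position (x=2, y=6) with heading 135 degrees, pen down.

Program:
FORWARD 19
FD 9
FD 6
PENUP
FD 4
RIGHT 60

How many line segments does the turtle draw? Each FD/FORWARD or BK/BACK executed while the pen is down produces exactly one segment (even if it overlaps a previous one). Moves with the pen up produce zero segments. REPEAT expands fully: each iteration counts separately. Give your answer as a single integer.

Answer: 3

Derivation:
Executing turtle program step by step:
Start: pos=(2,6), heading=135, pen down
FD 19: (2,6) -> (-11.435,19.435) [heading=135, draw]
FD 9: (-11.435,19.435) -> (-17.799,25.799) [heading=135, draw]
FD 6: (-17.799,25.799) -> (-22.042,30.042) [heading=135, draw]
PU: pen up
FD 4: (-22.042,30.042) -> (-24.87,32.87) [heading=135, move]
RT 60: heading 135 -> 75
Final: pos=(-24.87,32.87), heading=75, 3 segment(s) drawn
Segments drawn: 3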